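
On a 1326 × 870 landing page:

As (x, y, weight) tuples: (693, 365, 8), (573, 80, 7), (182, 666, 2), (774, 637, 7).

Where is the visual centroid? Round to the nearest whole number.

(639, 386)

Σw = 8 + 7 + 2 + 7 = 24.
x: (8·693 + 7·573 + 2·182 + 7·774) / 24 = 15337 / 24 ≈ 639.04
y: (8·365 + 7·80 + 2·666 + 7·637) / 24 = 9271 / 24 ≈ 386.29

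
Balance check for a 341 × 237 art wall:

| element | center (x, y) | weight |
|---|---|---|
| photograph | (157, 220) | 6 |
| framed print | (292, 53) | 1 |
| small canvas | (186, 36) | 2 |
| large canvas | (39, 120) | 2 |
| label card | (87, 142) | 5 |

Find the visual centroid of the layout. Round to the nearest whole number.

(132, 150)

Weights sum to 6 + 1 + 2 + 2 + 5 = 16.
x-moment: 6·157 + 1·292 + 2·186 + 2·39 + 5·87 = 2119; centroid 2119/16 ≈ 132.44.
y-moment: 6·220 + 1·53 + 2·36 + 2·120 + 5·142 = 2395; centroid 2395/16 ≈ 149.69.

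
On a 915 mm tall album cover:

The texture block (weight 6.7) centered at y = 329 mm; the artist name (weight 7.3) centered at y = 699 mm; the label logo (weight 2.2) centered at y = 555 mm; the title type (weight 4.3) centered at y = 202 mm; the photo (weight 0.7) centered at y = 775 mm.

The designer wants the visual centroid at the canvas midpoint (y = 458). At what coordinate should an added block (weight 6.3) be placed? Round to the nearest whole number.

With the added block, Σw becomes 6.7 + 7.3 + 2.2 + 4.3 + 0.7 + 6.3 = 27.5.
Along y: (9939.1 + 6.3·y) / 27.5 = 458 (existing moment 6.7·329 + 7.3·699 + 2.2·555 + 4.3·202 + 0.7·775 = 9939.1) ⇒ y = (12595.0 − 9939.1) / 6.3 ≈ 421.57.

y ≈ 422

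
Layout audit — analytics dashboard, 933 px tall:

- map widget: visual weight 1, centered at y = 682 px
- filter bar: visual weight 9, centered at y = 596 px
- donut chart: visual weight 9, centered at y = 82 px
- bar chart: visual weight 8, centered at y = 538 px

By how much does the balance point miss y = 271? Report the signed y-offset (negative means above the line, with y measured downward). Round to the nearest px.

≈ 140 px

Weights sum to 1 + 9 + 9 + 8 = 27.
y-moment: 1·682 + 9·596 + 9·82 + 8·538 = 11088; centroid 11088/27 ≈ 410.67.
Difference: 410.67 − 271 ≈ 139.67.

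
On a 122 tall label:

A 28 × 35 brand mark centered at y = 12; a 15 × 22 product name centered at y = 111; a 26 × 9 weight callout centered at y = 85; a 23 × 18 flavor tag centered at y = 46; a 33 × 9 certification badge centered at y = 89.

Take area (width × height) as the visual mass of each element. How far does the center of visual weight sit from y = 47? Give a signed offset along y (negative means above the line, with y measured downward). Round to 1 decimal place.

≈ 3.4

Taking area as weight: brand mark 28·35 = 980, product name 15·22 = 330, weight callout 26·9 = 234, flavor tag 23·18 = 414, certification badge 33·9 = 297. Sum 2255.
y: (980·12 + 330·111 + 234·85 + 414·46 + 297·89) / 2255 = 113757 / 2255 ≈ 50.45
Offset from y = 47: 50.45 − 47 ≈ 3.45.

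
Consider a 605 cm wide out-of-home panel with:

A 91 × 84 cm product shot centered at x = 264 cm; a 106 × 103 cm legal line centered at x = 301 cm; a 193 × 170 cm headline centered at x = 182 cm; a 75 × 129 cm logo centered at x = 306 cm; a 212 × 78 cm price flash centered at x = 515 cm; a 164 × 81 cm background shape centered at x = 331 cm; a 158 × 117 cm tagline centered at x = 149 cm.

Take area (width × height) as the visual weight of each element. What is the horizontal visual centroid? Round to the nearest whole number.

Areas → weights: product shot 91·84 = 7644, legal line 106·103 = 10918, headline 193·170 = 32810, logo 75·129 = 9675, price flash 212·78 = 16536, background shape 164·81 = 13284, tagline 158·117 = 18486; Σw = 109353.
Σw·x = 7644·264 + 10918·301 + 32810·182 + 9675·306 + 16536·515 + 13284·331 + 18486·149 = 29903762, so x̄ = 29903762/109353 ≈ 273.46.

x ≈ 273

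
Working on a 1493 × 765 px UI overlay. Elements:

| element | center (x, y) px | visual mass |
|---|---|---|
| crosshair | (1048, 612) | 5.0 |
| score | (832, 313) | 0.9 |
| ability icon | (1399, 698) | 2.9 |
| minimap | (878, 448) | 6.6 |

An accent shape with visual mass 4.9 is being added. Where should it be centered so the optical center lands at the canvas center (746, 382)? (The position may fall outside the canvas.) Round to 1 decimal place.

With the accent shape, Σw becomes 5.0 + 0.9 + 2.9 + 6.6 + 4.9 = 20.3.
x: need Σw·x = 20.3·746 = 15143.8. Existing = 5.0·1048 + 0.9·832 + 2.9·1399 + 6.6·878 = 15840.7. Remainder -696.9 / 4.9 ≈ -142.22.
y: need Σw·y = 20.3·382 = 7754.6. Existing = 5.0·612 + 0.9·313 + 2.9·698 + 6.6·448 = 8322.7. Remainder -568.1 / 4.9 ≈ -115.94.

(-142.2, -115.9)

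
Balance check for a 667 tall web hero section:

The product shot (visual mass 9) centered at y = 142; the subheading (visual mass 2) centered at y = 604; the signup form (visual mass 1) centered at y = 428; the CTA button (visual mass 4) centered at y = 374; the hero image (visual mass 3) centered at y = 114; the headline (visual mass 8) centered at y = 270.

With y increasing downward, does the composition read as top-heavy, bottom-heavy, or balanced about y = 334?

top-heavy

Weights sum to 9 + 2 + 1 + 4 + 3 + 8 = 27.
y: moment 6912 / weight 27 ≈ 256.00
256.0 lies above (smaller y than) the midline 334, so the layout is top-heavy.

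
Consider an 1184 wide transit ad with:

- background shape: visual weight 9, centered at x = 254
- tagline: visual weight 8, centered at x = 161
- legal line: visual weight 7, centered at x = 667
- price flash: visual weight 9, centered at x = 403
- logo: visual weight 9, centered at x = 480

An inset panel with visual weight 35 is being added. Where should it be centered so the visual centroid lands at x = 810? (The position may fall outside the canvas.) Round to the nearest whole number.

x ≈ 1319

New total weight: (9 + 8 + 7 + 9 + 9) + 35 = 77.
x: need Σw·x = 77·810 = 62370. Existing = 9·254 + 8·161 + 7·667 + 9·403 + 9·480 = 16190. Remainder 46180 / 35 ≈ 1319.43.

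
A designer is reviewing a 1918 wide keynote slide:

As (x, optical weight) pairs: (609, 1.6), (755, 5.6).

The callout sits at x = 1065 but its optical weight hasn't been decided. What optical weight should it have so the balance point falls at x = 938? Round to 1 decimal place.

Existing Σw = 7.2 (1.6 + 5.6); existing moment 1.6·609 + 5.6·755 = 5202.4.
Balance at x = 938 requires (5202.4 + w·1065) / (7.2 + w) = 938.
Rearranging, w·(1065 − 938) = 938·7.2 − 5202.4 = 1551.2, so w ≈ 1551.2/127 = 12.21.

w ≈ 12.2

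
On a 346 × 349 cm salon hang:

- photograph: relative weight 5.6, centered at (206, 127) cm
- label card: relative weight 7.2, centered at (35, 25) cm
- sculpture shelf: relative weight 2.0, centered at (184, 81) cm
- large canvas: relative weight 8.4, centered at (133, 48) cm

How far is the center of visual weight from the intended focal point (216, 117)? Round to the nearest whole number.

Σw = 5.6 + 7.2 + 2.0 + 8.4 = 23.2.
Σw·x = 5.6·206 + 7.2·35 + 2.0·184 + 8.4·133 = 2890.8, so x̄ = 2890.8/23.2 ≈ 124.60.
Σw·y = 5.6·127 + 7.2·25 + 2.0·81 + 8.4·48 = 1456.4, so ȳ = 1456.4/23.2 ≈ 62.78.
Relative to (216, 117): Δ = (-91.40, -54.22); |Δ| = √(-91.40² + -54.22²) ≈ 106.27.

≈ 106 cm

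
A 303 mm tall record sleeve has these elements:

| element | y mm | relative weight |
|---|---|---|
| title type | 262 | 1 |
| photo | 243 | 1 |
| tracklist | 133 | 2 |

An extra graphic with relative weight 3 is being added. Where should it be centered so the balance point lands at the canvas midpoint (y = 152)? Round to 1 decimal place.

With the extra graphic, Σw becomes 1 + 1 + 2 + 3 = 7.
y: need Σw·y = 7·152 = 1064. Existing = 1·262 + 1·243 + 2·133 = 771. Remainder 293 / 3 ≈ 97.67.

y ≈ 97.7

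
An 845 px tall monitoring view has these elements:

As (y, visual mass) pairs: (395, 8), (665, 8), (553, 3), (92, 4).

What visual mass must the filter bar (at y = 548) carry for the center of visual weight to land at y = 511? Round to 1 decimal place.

Fixed elements: Σw = 8 + 8 + 3 + 4 = 23, Σw·y = 8·395 + 8·665 + 3·553 + 4·92 = 10507.
For the centroid to hit 511: (10507 + w·548) / (23 + w) = 511.
Rearranging, w·(548 − 511) = 511·23 − 10507 = 1246, so w ≈ 1246/37 = 33.68.

w ≈ 33.7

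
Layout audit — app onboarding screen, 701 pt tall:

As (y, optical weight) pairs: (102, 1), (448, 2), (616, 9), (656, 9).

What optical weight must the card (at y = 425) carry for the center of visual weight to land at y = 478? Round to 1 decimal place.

Fixed elements: Σw = 1 + 2 + 9 + 9 = 21, Σw·y = 1·102 + 2·448 + 9·616 + 9·656 = 12446.
For the centroid to hit 478: (12446 + w·425) / (21 + w) = 478.
Solving: w = (478·21 − 12446) / (425 − 478) = -2408 / -53 ≈ 45.43.

w ≈ 45.4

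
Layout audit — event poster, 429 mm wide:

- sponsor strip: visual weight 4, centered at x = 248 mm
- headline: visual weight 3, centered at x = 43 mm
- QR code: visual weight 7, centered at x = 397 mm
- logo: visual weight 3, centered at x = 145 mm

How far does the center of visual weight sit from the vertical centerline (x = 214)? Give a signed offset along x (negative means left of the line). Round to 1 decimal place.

≈ 41.0 mm

Total weight = 4 + 3 + 7 + 3 = 17.
x-moment: 4·248 + 3·43 + 7·397 + 3·145 = 4335; centroid 4335/17 ≈ 255.00.
Difference: 255.00 − 214 ≈ 41.00.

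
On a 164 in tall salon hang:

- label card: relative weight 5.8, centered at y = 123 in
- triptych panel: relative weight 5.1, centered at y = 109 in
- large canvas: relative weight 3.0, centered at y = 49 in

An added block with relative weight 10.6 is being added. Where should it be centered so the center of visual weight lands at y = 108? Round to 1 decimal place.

y ≈ 116.0

New total weight: (5.8 + 5.1 + 3.0) + 10.6 = 24.5.
y: need Σw·y = 24.5·108 = 2646.0. Existing = 5.8·123 + 5.1·109 + 3.0·49 = 1416.3. Remainder 1229.7 / 10.6 ≈ 116.01.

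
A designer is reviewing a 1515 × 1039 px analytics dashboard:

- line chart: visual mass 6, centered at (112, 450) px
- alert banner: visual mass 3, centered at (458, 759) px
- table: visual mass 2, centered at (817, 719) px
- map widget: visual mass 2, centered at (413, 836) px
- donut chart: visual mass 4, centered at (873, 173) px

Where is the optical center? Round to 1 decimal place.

Σw = 6 + 3 + 2 + 2 + 4 = 17.
Σw·x = 6·112 + 3·458 + 2·817 + 2·413 + 4·873 = 7998, so x̄ = 7998/17 ≈ 470.47.
Σw·y = 6·450 + 3·759 + 2·719 + 2·836 + 4·173 = 8779, so ȳ = 8779/17 ≈ 516.41.

(470.5, 516.4)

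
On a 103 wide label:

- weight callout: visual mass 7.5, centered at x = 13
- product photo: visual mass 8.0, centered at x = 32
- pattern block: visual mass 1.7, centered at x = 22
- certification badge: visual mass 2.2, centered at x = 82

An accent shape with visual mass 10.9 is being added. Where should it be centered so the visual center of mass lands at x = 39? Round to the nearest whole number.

With the accent shape, Σw becomes 7.5 + 8.0 + 1.7 + 2.2 + 10.9 = 30.3.
x: need Σw·x = 30.3·39 = 1181.7. Existing = 7.5·13 + 8.0·32 + 1.7·22 + 2.2·82 = 571.3. Remainder 610.4 / 10.9 ≈ 56.00.

x ≈ 56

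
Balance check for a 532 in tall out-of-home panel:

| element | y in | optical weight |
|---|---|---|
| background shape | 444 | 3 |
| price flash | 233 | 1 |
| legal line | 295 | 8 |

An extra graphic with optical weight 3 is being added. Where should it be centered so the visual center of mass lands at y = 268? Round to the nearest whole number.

y ≈ 32

With the extra graphic, Σw becomes 3 + 1 + 8 + 3 = 15.
y: target moment 15×268 = 4020; current 3·444 + 1·233 + 8·295 = 3925; the extra graphic supplies 95, so y = 95/3 ≈ 31.67.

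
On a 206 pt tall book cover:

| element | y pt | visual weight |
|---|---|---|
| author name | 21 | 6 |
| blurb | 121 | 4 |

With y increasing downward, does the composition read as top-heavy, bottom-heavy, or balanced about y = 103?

Total weight = 6 + 4 = 10.
Σw·y = 6·21 + 4·121 = 610, so ȳ = 610/10 ≈ 61.00.
61.0 lies above (smaller y than) the midline 103, so the layout is top-heavy.

top-heavy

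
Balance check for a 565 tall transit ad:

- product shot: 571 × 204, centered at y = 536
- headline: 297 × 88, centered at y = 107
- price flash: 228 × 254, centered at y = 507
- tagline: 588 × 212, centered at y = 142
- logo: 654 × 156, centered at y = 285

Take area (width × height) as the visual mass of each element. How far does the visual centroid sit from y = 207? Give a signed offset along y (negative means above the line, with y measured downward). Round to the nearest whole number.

Taking area as weight: product shot 571·204 = 116484, headline 297·88 = 26136, price flash 228·254 = 57912, tagline 588·212 = 124656, logo 654·156 = 102024. Sum 427212.
y-moment: 116484·536 + 26136·107 + 57912·507 + 124656·142 + 102024·285 = 141371352; centroid 141371352/427212 ≈ 330.92.
Offset from y = 207: 330.92 − 207 ≈ 123.92.

≈ 124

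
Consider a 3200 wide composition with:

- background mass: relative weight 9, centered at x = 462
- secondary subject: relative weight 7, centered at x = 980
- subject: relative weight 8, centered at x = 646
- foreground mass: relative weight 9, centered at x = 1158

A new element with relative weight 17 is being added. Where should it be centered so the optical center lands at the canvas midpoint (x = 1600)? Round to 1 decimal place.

With the new element, Σw becomes 9 + 7 + 8 + 9 + 17 = 50.
x: need Σw·x = 50·1600 = 80000. Existing = 9·462 + 7·980 + 8·646 + 9·1158 = 26608. Remainder 53392 / 17 ≈ 3140.71.

x ≈ 3140.7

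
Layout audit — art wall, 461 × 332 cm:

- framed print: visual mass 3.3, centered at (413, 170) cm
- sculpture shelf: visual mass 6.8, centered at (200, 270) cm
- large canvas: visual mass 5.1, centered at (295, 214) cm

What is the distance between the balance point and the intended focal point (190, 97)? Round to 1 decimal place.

Total weight = 3.3 + 6.8 + 5.1 = 15.2.
x: (3.3·413 + 6.8·200 + 5.1·295) / 15.2 = 4227.4 / 15.2 ≈ 278.12
y: (3.3·170 + 6.8·270 + 5.1·214) / 15.2 = 3488.4 / 15.2 ≈ 229.50
From (190, 97): dx = 88.12, dy = 132.50, so the distance is √(dx²+dy²) ≈ 159.13.

≈ 159.1 cm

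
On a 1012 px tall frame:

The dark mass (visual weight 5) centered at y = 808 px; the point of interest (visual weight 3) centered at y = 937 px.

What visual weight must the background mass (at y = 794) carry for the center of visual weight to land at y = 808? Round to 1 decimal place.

w ≈ 27.6

Fixed elements: Σw = 5 + 3 = 8, Σw·y = 5·808 + 3·937 = 6851.
Set Σw·y/Σw = 808: (6851 + 794w) = 808·(8 + w).
Rearranging, w·(794 − 808) = 808·8 − 6851 = -387, so w ≈ -387/-14 = 27.64.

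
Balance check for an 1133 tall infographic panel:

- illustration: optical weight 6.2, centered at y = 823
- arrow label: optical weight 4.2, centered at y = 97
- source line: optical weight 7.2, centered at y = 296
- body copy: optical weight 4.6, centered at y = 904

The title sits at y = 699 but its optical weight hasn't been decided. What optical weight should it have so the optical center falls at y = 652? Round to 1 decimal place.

Existing Σw = 22.2 (6.2 + 4.2 + 7.2 + 4.6); existing moment 6.2·823 + 4.2·97 + 7.2·296 + 4.6·904 = 11799.6.
For the centroid to hit 652: (11799.6 + w·699) / (22.2 + w) = 652.
So w = (652·22.2 − 11799.6)/(699 − 652) = 2674.8/47 ≈ 56.91.

w ≈ 56.9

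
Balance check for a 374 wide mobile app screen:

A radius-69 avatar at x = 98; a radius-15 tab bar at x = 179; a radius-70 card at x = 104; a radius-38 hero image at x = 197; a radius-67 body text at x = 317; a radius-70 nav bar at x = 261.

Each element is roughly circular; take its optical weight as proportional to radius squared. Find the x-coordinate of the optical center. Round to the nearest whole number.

x ≈ 193

Weights ∝ r²: avatar 69² = 4761, tab bar 15² = 225, card 70² = 4900, hero image 38² = 1444, body text 67² = 4489, nav bar 70² = 4900; Σw = 20719.
x: (4761·98 + 225·179 + 4900·104 + 1444·197 + 4489·317 + 4900·261) / 20719 = 4002834 / 20719 ≈ 193.20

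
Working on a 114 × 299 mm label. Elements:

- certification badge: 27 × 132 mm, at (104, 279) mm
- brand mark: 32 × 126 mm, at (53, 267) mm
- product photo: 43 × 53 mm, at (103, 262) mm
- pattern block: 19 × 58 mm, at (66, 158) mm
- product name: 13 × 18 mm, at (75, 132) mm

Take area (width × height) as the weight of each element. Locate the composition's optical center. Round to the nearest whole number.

Areas: certification badge 27·132 = 3564, brand mark 32·126 = 4032, product photo 43·53 = 2279, pattern block 19·58 = 1102, product name 13·18 = 234. Total weight = 11211.
x-moment: 3564·104 + 4032·53 + 2279·103 + 1102·66 + 234·75 = 909371; centroid 909371/11211 ≈ 81.11.
y-moment: 3564·279 + 4032·267 + 2279·262 + 1102·158 + 234·132 = 2873002; centroid 2873002/11211 ≈ 256.27.

(81, 256)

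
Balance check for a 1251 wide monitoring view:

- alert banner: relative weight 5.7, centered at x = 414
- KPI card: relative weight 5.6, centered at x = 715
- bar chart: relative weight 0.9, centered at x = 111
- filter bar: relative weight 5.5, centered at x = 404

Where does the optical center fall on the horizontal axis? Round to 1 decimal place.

Σw = 5.7 + 5.6 + 0.9 + 5.5 = 17.7.
x: (5.7·414 + 5.6·715 + 0.9·111 + 5.5·404) / 17.7 = 8685.7 / 17.7 ≈ 490.72

x ≈ 490.7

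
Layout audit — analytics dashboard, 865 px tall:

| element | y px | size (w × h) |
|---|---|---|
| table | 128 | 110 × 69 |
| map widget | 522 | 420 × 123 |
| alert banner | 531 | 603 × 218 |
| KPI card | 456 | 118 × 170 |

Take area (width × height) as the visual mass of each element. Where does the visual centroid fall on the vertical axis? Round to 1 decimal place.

Areas: table 110·69 = 7590, map widget 420·123 = 51660, alert banner 603·218 = 131454, KPI card 118·170 = 20060. Total weight = 210764.
y-moment: 7590·128 + 51660·522 + 131454·531 + 20060·456 = 106887474; centroid 106887474/210764 ≈ 507.14.

y ≈ 507.1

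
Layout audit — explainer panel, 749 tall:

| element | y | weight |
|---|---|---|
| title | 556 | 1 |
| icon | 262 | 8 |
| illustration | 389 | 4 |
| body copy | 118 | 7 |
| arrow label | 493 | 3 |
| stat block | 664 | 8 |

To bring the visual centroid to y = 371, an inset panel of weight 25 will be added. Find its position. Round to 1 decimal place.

After adding the inset panel, total weight = 1 + 8 + 4 + 7 + 3 + 8 + 25 = 56.
Along y: (11825 + 25·y) / 56 = 371 (existing moment 1·556 + 8·262 + 4·389 + 7·118 + 3·493 + 8·664 = 11825) ⇒ y = (20776 − 11825) / 25 ≈ 358.04.

y ≈ 358.0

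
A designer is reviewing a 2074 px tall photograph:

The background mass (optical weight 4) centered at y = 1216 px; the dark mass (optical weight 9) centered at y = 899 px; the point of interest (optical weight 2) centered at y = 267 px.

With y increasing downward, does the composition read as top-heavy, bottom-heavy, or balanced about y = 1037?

Σw = 4 + 9 + 2 = 15.
y: (4·1216 + 9·899 + 2·267) / 15 = 13489 / 15 ≈ 899.27
899.3 vs midline 1037 → top-heavy.

top-heavy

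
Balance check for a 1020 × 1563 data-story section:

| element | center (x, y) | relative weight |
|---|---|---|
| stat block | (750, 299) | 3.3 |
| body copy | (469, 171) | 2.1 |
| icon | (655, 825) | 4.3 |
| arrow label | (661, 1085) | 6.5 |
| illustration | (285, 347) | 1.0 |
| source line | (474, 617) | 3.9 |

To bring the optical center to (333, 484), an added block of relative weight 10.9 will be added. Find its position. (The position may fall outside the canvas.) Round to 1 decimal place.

(-188.1, 72.4)

With the added block, Σw becomes 3.3 + 2.1 + 4.3 + 6.5 + 1.0 + 3.9 + 10.9 = 32.0.
x: target moment 32.0×333 = 10656.0; current 3.3·750 + 2.1·469 + 4.3·655 + 6.5·661 + 1.0·285 + 3.9·474 = 12706.5; the added block supplies -2050.5, so x = -2050.5/10.9 ≈ -188.12.
y: target moment 32.0×484 = 15488.0; current 3.3·299 + 2.1·171 + 4.3·825 + 6.5·1085 + 1.0·347 + 3.9·617 = 14699.1; the added block supplies 788.9, so y = 788.9/10.9 ≈ 72.38.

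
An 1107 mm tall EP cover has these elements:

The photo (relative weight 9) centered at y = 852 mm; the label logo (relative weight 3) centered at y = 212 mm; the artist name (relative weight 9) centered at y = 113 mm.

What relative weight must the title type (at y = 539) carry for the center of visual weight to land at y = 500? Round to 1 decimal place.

w ≈ 30.2

Fixed elements: Σw = 9 + 3 + 9 = 21, Σw·y = 9·852 + 3·212 + 9·113 = 9321.
For the centroid to hit 500: (9321 + w·539) / (21 + w) = 500.
Solving: w = (500·21 − 9321) / (539 − 500) = 1179 / 39 ≈ 30.23.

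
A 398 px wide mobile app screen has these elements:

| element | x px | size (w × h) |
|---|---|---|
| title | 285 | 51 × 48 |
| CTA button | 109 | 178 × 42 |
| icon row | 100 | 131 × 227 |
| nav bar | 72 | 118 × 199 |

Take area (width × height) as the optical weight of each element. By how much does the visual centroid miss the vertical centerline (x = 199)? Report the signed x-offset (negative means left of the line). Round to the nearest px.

≈ -101 px

Areas → weights: title 51·48 = 2448, CTA button 178·42 = 7476, icon row 131·227 = 29737, nav bar 118·199 = 23482; Σw = 63143.
x-moment: 2448·285 + 7476·109 + 29737·100 + 23482·72 = 6176968; centroid 6176968/63143 ≈ 97.83.
Offset from x = 199: 97.83 − 199 ≈ -101.17.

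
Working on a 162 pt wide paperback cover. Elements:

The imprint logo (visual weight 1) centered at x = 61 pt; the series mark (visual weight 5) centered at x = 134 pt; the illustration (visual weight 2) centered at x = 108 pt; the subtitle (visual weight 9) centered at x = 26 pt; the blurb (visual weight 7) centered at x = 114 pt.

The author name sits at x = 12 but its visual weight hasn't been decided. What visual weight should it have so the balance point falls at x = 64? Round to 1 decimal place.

Known weights sum to 1 + 5 + 2 + 9 + 7 = 24; their moment is 1·61 + 5·134 + 2·108 + 9·26 + 7·114 = 1979.
Set Σw·x/Σw = 64: (1979 + 12w) = 64·(24 + w).
So w = (64·24 − 1979)/(12 − 64) = -443/-52 ≈ 8.52.

w ≈ 8.5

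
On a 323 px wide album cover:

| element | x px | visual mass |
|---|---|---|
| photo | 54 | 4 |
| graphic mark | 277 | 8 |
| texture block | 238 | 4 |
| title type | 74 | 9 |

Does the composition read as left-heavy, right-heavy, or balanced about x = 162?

balanced

Σw = 4 + 8 + 4 + 9 = 25.
x: (4·54 + 8·277 + 4·238 + 9·74) / 25 = 4050 / 25 ≈ 162.00
162.00 = 162 exactly: balanced.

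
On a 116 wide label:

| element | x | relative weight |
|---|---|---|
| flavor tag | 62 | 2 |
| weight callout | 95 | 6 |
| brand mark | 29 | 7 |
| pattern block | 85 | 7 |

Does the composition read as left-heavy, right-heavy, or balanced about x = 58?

right-heavy

Total weight = 2 + 6 + 7 + 7 = 22.
x: (2·62 + 6·95 + 7·29 + 7·85) / 22 = 1492 / 22 ≈ 67.82
67.8 vs midline 58 → right-heavy.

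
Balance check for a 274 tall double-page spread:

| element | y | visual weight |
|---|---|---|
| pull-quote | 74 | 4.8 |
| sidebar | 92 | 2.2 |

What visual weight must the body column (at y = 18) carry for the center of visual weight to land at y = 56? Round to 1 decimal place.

w ≈ 4.4

Fixed elements: Σw = 4.8 + 2.2 = 7.0, Σw·y = 4.8·74 + 2.2·92 = 557.6.
Balance at y = 56 requires (557.6 + w·18) / (7.0 + w) = 56.
Solving: w = (56·7.0 − 557.6) / (18 − 56) = -165.6 / -38 ≈ 4.36.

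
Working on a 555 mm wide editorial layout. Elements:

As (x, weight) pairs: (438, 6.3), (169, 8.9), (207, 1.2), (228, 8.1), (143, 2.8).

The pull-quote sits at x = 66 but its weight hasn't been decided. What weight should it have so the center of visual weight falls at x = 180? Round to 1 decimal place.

Known weights sum to 6.3 + 8.9 + 1.2 + 8.1 + 2.8 = 27.3; their moment is 6.3·438 + 8.9·169 + 1.2·207 + 8.1·228 + 2.8·143 = 6759.1.
Set Σw·x/Σw = 180: (6759.1 + 66w) = 180·(27.3 + w).
So w = (180·27.3 − 6759.1)/(66 − 180) = -1845.1/-114 ≈ 16.19.

w ≈ 16.2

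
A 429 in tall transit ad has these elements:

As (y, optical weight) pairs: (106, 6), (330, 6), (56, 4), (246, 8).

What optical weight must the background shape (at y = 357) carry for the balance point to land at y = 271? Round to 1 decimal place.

Fixed elements: Σw = 6 + 6 + 4 + 8 = 24, Σw·y = 6·106 + 6·330 + 4·56 + 8·246 = 4808.
For the centroid to hit 271: (4808 + w·357) / (24 + w) = 271.
Rearranging, w·(357 − 271) = 271·24 − 4808 = 1696, so w ≈ 1696/86 = 19.72.

w ≈ 19.7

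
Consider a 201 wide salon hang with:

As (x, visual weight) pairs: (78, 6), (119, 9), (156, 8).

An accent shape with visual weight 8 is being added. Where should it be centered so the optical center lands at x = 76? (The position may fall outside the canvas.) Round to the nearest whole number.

x ≈ -54

After adding the accent shape, total weight = 6 + 9 + 8 + 8 = 31.
Along x: (2787 + 8·x) / 31 = 76 (existing moment 6·78 + 9·119 + 8·156 = 2787) ⇒ x = (2356 − 2787) / 8 ≈ -53.88.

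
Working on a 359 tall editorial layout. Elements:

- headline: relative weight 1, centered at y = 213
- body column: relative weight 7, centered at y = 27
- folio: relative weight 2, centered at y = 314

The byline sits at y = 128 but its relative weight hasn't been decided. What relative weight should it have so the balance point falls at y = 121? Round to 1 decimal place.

w ≈ 25.7

Fixed elements: Σw = 1 + 7 + 2 = 10, Σw·y = 1·213 + 7·27 + 2·314 = 1030.
For the centroid to hit 121: (1030 + w·128) / (10 + w) = 121.
Rearranging, w·(128 − 121) = 121·10 − 1030 = 180, so w ≈ 180/7 = 25.71.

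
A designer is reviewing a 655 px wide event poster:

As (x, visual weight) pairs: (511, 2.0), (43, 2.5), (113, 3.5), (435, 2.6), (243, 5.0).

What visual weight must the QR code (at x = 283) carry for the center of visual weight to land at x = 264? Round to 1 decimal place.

Fixed elements: Σw = 2.0 + 2.5 + 3.5 + 2.6 + 5.0 = 15.6, Σw·x = 2.0·511 + 2.5·43 + 3.5·113 + 2.6·435 + 5.0·243 = 3871.0.
Set Σw·x/Σw = 264: (3871.0 + 283w) = 264·(15.6 + w).
Rearranging, w·(283 − 264) = 264·15.6 − 3871.0 = 247.4, so w ≈ 247.4/19 = 13.02.

w ≈ 13.0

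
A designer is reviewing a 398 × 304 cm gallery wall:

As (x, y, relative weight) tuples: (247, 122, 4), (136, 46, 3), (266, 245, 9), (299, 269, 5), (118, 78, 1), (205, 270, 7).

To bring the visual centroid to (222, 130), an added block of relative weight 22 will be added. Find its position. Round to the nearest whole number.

(204, 22)

With the added block, Σw becomes 4 + 3 + 9 + 5 + 1 + 7 + 22 = 51.
Along x: (6838 + 22·x) / 51 = 222 (existing moment 4·247 + 3·136 + 9·266 + 5·299 + 1·118 + 7·205 = 6838) ⇒ x = (11322 − 6838) / 22 ≈ 203.82.
Along y: (6144 + 22·y) / 51 = 130 (existing moment 4·122 + 3·46 + 9·245 + 5·269 + 1·78 + 7·270 = 6144) ⇒ y = (6630 − 6144) / 22 ≈ 22.09.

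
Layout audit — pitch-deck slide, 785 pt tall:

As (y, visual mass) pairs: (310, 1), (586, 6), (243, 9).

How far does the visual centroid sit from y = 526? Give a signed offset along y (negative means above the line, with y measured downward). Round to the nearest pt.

≈ -150 pt

Weights sum to 1 + 6 + 9 = 16.
Σw·y = 1·310 + 6·586 + 9·243 = 6013, so ȳ = 6013/16 ≈ 375.81.
Against y = 526, that's 375.81 − 526 = -150.19.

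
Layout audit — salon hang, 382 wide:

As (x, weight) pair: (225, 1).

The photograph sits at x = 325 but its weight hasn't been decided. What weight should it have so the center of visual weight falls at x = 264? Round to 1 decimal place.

Known: weight 1 with moment 1·225 = 225.
For the centroid to hit 264: (225 + w·325) / (1 + w) = 264.
So w = (264·1 − 225)/(325 − 264) = 39/61 ≈ 0.64.

w ≈ 0.6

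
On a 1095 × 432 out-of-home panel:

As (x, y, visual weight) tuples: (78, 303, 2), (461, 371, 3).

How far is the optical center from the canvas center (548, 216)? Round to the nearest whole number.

Total weight = 2 + 3 = 5.
Σw·x = 2·78 + 3·461 = 1539, so x̄ = 1539/5 ≈ 307.80.
Σw·y = 2·303 + 3·371 = 1719, so ȳ = 1719/5 ≈ 343.80.
Relative to (548, 216): Δ = (-240.20, 127.80); |Δ| = √(-240.20² + 127.80²) ≈ 272.08.

≈ 272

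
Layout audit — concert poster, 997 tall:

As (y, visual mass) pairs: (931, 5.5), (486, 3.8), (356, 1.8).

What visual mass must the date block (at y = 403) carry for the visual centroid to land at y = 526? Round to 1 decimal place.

w ≈ 14.4

Fixed elements: Σw = 5.5 + 3.8 + 1.8 = 11.1, Σw·y = 5.5·931 + 3.8·486 + 1.8·356 = 7608.1.
Set Σw·y/Σw = 526: (7608.1 + 403w) = 526·(11.1 + w).
Solving: w = (526·11.1 − 7608.1) / (403 − 526) = -1769.5 / -123 ≈ 14.39.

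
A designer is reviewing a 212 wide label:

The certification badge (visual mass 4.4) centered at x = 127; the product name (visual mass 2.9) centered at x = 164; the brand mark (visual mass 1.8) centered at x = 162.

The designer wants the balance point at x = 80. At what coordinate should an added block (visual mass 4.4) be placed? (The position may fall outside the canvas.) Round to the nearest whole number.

x ≈ -56

With the added block, Σw becomes 4.4 + 2.9 + 1.8 + 4.4 = 13.5.
x: need Σw·x = 13.5·80 = 1080.0. Existing = 4.4·127 + 2.9·164 + 1.8·162 = 1326.0. Remainder -246.0 / 4.4 ≈ -55.91.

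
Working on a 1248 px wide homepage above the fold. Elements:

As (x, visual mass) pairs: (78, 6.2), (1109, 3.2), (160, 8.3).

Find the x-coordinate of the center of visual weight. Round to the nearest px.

x ≈ 303

Weights sum to 6.2 + 3.2 + 8.3 = 17.7.
x: (6.2·78 + 3.2·1109 + 8.3·160) / 17.7 = 5360.4 / 17.7 ≈ 302.85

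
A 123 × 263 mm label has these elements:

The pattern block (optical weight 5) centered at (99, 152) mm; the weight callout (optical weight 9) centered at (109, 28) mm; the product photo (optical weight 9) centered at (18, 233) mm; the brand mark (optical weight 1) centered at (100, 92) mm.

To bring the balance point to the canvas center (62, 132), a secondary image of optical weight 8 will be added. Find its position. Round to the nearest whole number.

(31, 128)

After adding the secondary image, total weight = 5 + 9 + 9 + 1 + 8 = 32.
x: target moment 32×62 = 1984; current 5·99 + 9·109 + 9·18 + 1·100 = 1738; the secondary image supplies 246, so x = 246/8 ≈ 30.75.
y: target moment 32×132 = 4224; current 5·152 + 9·28 + 9·233 + 1·92 = 3201; the secondary image supplies 1023, so y = 1023/8 ≈ 127.88.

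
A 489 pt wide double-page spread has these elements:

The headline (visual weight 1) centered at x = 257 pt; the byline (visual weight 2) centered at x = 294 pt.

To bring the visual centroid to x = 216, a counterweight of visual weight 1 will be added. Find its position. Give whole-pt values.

x ≈ 19

New total weight: (1 + 2) + 1 = 4.
x: target moment 4×216 = 864; current 1·257 + 2·294 = 845; the counterweight supplies 19, so x = 19/1 ≈ 19.00.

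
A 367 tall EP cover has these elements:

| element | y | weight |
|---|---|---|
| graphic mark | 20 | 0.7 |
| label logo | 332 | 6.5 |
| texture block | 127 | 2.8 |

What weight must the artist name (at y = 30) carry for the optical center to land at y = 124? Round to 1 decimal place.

w ≈ 13.7

Fixed elements: Σw = 0.7 + 6.5 + 2.8 = 10.0, Σw·y = 0.7·20 + 6.5·332 + 2.8·127 = 2527.6.
For the centroid to hit 124: (2527.6 + w·30) / (10.0 + w) = 124.
So w = (124·10.0 − 2527.6)/(30 − 124) = -1287.6/-94 ≈ 13.70.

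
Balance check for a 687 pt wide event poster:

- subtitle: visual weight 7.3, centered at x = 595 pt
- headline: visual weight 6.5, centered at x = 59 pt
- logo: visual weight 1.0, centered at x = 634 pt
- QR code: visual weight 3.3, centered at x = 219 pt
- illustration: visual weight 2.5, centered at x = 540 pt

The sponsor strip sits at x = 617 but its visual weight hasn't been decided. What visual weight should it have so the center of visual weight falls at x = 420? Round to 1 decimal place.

Known weights sum to 7.3 + 6.5 + 1.0 + 3.3 + 2.5 = 20.6; their moment is 7.3·595 + 6.5·59 + 1.0·634 + 3.3·219 + 2.5·540 = 7433.7.
Set Σw·x/Σw = 420: (7433.7 + 617w) = 420·(20.6 + w).
So w = (420·20.6 − 7433.7)/(617 − 420) = 1218.3/197 ≈ 6.18.

w ≈ 6.2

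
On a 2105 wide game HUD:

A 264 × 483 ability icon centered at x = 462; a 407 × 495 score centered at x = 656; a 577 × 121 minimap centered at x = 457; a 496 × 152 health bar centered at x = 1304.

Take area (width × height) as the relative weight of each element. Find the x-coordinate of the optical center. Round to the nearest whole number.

x ≈ 678

Areas → weights: ability icon 264·483 = 127512, score 407·495 = 201465, minimap 577·121 = 69817, health bar 496·152 = 75392; Σw = 474186.
Σw·x = 127512·462 + 201465·656 + 69817·457 + 75392·1304 = 321289121, so x̄ = 321289121/474186 ≈ 677.56.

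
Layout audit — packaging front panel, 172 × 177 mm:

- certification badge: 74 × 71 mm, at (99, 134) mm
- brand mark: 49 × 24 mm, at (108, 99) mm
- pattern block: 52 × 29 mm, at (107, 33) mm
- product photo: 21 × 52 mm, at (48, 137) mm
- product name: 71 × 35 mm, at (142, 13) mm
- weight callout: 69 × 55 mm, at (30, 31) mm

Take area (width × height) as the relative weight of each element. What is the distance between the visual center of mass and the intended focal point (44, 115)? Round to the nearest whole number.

Areas → weights: certification badge 74·71 = 5254, brand mark 49·24 = 1176, pattern block 52·29 = 1508, product photo 21·52 = 1092, product name 71·35 = 2485, weight callout 69·55 = 3795; Σw = 15310.
Σw·x = 5254·99 + 1176·108 + 1508·107 + 1092·48 + 2485·142 + 3795·30 = 1327646, so x̄ = 1327646/15310 ≈ 86.72.
Σw·y = 5254·134 + 1176·99 + 1508·33 + 1092·137 + 2485·13 + 3795·31 = 1169778, so ȳ = 1169778/15310 ≈ 76.41.
Relative to (44, 115): Δ = (42.72, -38.59); |Δ| = √(42.72² + -38.59²) ≈ 57.57.

≈ 58 mm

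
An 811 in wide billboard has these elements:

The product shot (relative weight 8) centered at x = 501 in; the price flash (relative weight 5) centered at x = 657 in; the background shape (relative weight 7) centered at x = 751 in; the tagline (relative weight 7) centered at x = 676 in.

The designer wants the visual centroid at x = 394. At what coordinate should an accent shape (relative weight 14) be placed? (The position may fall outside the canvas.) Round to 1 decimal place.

With the accent shape, Σw becomes 8 + 5 + 7 + 7 + 14 = 41.
Along x: (17282 + 14·x) / 41 = 394 (existing moment 8·501 + 5·657 + 7·751 + 7·676 = 17282) ⇒ x = (16154 − 17282) / 14 ≈ -80.57.

x ≈ -80.6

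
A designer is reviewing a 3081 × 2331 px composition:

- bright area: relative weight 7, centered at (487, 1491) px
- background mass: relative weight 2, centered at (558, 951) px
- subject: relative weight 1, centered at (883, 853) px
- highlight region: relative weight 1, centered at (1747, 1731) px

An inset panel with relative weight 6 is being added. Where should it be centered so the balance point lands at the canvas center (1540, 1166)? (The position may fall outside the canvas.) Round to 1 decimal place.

After adding the inset panel, total weight = 7 + 2 + 1 + 1 + 6 = 17.
x: target moment 17×1540 = 26180; current 7·487 + 2·558 + 1·883 + 1·1747 = 7155; the inset panel supplies 19025, so x = 19025/6 ≈ 3170.83.
y: target moment 17×1166 = 19822; current 7·1491 + 2·951 + 1·853 + 1·1731 = 14923; the inset panel supplies 4899, so y = 4899/6 ≈ 816.50.

(3170.8, 816.5)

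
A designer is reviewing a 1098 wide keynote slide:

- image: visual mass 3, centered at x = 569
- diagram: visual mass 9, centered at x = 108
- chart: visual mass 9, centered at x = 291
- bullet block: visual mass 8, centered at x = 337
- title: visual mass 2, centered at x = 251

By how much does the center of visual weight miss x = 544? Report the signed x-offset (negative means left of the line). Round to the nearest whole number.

Total weight = 3 + 9 + 9 + 8 + 2 = 31.
x-moment: 3·569 + 9·108 + 9·291 + 8·337 + 2·251 = 8496; centroid 8496/31 ≈ 274.06.
Difference: 274.06 − 544 ≈ -269.94.

≈ -270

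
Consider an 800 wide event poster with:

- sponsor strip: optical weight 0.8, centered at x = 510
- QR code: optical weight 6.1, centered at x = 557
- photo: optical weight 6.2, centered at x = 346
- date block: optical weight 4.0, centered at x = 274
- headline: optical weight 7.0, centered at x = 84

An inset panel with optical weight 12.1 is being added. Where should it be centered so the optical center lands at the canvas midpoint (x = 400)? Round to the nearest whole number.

With the inset panel, Σw becomes 0.8 + 6.1 + 6.2 + 4.0 + 7.0 + 12.1 = 36.2.
x: need Σw·x = 36.2·400 = 14480.0. Existing = 0.8·510 + 6.1·557 + 6.2·346 + 4.0·274 + 7.0·84 = 7634.9. Remainder 6845.1 / 12.1 ≈ 565.71.

x ≈ 566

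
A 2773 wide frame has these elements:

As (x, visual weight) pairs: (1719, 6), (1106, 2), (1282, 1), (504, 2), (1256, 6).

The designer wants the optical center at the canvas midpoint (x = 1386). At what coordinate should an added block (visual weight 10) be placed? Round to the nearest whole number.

x ≈ 1507

After adding the added block, total weight = 6 + 2 + 1 + 2 + 6 + 10 = 27.
x: need Σw·x = 27·1386 = 37422. Existing = 6·1719 + 2·1106 + 1·1282 + 2·504 + 6·1256 = 22352. Remainder 15070 / 10 ≈ 1507.00.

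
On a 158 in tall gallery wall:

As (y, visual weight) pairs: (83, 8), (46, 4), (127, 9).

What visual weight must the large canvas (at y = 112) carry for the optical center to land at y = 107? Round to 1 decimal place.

Known weights sum to 8 + 4 + 9 = 21; their moment is 8·83 + 4·46 + 9·127 = 1991.
For the centroid to hit 107: (1991 + w·112) / (21 + w) = 107.
So w = (107·21 − 1991)/(112 − 107) = 256/5 ≈ 51.20.

w ≈ 51.2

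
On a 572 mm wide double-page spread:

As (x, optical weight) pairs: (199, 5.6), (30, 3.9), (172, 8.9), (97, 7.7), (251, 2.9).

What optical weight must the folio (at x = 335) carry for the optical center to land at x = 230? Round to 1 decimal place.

w ≈ 23.2

Known weights sum to 5.6 + 3.9 + 8.9 + 7.7 + 2.9 = 29.0; their moment is 5.6·199 + 3.9·30 + 8.9·172 + 7.7·97 + 2.9·251 = 4237.0.
Balance at x = 230 requires (4237.0 + w·335) / (29.0 + w) = 230.
So w = (230·29.0 − 4237.0)/(335 − 230) = 2433.0/105 ≈ 23.17.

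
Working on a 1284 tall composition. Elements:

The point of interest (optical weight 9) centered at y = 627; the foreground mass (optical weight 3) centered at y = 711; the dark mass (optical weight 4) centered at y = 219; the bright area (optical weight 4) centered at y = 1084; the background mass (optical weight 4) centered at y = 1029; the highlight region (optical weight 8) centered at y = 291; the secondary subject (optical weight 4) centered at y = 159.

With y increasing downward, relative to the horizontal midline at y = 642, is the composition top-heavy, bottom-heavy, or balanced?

Total weight = 9 + 3 + 4 + 4 + 4 + 8 + 4 = 36.
Σw·y = 20068; ȳ = 20068/36 ≈ 557.44.
Since 557.4 is above (smaller y than) 642, the composition reads top-heavy.

top-heavy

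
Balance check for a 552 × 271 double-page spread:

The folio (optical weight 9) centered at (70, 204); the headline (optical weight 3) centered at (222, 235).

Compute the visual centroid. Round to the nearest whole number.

Total weight = 9 + 3 = 12.
x: (9·70 + 3·222) / 12 = 1296 / 12 ≈ 108.00
y: (9·204 + 3·235) / 12 = 2541 / 12 ≈ 211.75

(108, 212)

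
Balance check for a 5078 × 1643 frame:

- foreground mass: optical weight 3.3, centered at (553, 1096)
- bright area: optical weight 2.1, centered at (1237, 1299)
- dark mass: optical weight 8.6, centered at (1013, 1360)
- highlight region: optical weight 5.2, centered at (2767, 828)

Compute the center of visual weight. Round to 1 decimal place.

Total weight = 3.3 + 2.1 + 8.6 + 5.2 = 19.2.
x-moment: 3.3·553 + 2.1·1237 + 8.6·1013 + 5.2·2767 = 27522.8; centroid 27522.8/19.2 ≈ 1433.48.
y-moment: 3.3·1096 + 2.1·1299 + 8.6·1360 + 5.2·828 = 22346.3; centroid 22346.3/19.2 ≈ 1163.87.

(1433.5, 1163.9)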